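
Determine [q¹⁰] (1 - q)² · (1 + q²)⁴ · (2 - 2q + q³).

(1 - q)² has coefficients 1,-2,1 for degrees 0…2.
(1 + q²)⁴ has coefficients 1,0,4,0,6,0,4,0,1,0,0 for degrees 0…10.
Finally multiplying by (2 - 2q + q³), the product of all factors after the first has coefficients 2,-2,8,-7,12,-8,8,-2,2,2,0 for degrees 0…10.
[q¹⁰] = 1·0 − 2·2 + 1·2 = -2.

-2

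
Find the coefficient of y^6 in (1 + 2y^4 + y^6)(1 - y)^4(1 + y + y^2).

(1 + 2y^4 + y^6) has coefficients 1,0,0,0,2,0,1 for degrees 0…6.
(1 - y)^4 has coefficients 1,-4,6,-4,1,0,0 for degrees 0…6.
Finally multiplying by (1 + y + y^2), the product of all factors after the first has coefficients 1,-3,3,-2,3,-3,1 for degrees 0…6.
[y^6] = 1·1 + 2·3 + 1·1 = 8.

8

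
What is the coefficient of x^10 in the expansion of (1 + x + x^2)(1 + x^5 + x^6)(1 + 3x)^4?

432

(1 + x + x^2) has coefficients 1,1,1 for degrees 0…2.
(1 + x^5 + x^6) has coefficients 1,0,0,0,0,1,1,0,0,0,0 for degrees 0…10.
Finally multiplying by (1 + 3x)^4, the product of all factors after the first has coefficients 1,12,54,108,81,1,13,66,162,189,81 for degrees 0…10.
[x^10] = 1·81 + 1·189 + 1·162 = 432.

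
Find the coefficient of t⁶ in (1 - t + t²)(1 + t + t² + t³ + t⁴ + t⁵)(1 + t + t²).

2

(1 - t + t²) has coefficients 1,-1,1 for degrees 0…2.
(1 + t + t² + t³ + t⁴ + t⁵) has coefficients 1,1,1,1,1,1,0 for degrees 0…6.
Finally multiplying by (1 + t + t²), the product of all factors after the first has coefficients 1,2,3,3,3,3,2 for degrees 0…6.
[t⁶] = 1·2 − 1·3 + 1·3 = 2.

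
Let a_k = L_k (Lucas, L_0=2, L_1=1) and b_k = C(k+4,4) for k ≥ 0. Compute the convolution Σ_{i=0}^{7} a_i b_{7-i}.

2057

This is [x^7] in the product of the two ordinary generating functions.
Σ = 2·330 + 1·210 + 3·126 + 4·70 + 7·35 + 11·15 + 18·5 + 29·1 = 2057.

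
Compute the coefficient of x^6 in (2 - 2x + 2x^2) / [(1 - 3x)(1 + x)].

The denominator gives the recurrence a_n = 2a_(n−1) + 3a_(n−2) for n ≥ 3; the numerator fixes a_0 = 2, a_1 = 2, a_2 = 12.
Iterating: 2, 2, 12, 30, 96, 282, 852, so a_6 = 852.

852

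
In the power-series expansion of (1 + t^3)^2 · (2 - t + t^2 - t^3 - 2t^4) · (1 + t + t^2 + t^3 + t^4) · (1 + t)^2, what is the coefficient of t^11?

-24

(1 + t^3)^2 has coefficients 1,0,0,2,0,0,1 for degrees 0…6.
(2 - t + t^2 - t^3 - 2t^4) has coefficients 2,-1,1,-1,-2,0,0,0,0,0,0,0 for degrees 0…11.
Multiplying by (1 + t + t^2 + t^3 + t^4) gives running coefficients 2,1,2,1,-1,-3,-2,-3,-2,0,0,0 for degrees 0…11.
Finally multiplying by (1 + t)^2, the product of all factors after the first has coefficients 2,5,6,6,3,-4,-9,-10,-10,-7,-2,0 for degrees 0…11.
[t^11] = 1·0 + 2·(-10) + 1·(-4) = -24.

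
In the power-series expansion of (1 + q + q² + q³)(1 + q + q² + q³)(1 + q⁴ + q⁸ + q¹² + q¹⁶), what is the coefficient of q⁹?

(1 + q + q² + q³) has coefficients 1,1,1,1 for degrees 0…3.
(1 + q + q² + q³) has coefficients 1,1,1,1,0,0,0,0,0,0 for degrees 0…9.
Finally multiplying by (1 + q⁴ + q⁸ + q¹² + q¹⁶), the product of all factors after the first has coefficients 1,1,1,1,1,1,1,1,1,1 for degrees 0…9.
[q⁹] = 1·1 + 1·1 + 1·1 + 1·1 = 4.

4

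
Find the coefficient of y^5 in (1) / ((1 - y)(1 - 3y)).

364

The denominator gives the recurrence a_n = 4a_(n−1) − 3a_(n−2) for n ≥ 2; the numerator fixes a_0 = 1, a_1 = 4.
Iterating: 1, 4, 13, 40, 121, 364, so a_5 = 364.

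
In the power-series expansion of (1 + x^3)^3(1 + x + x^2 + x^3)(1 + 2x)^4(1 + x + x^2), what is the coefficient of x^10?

952

(1 + x^3)^3 has coefficients 1,0,0,3,0,0,3,0,0,1 for degrees 0…9.
(1 + x + x^2 + x^3) has coefficients 1,1,1,1,0,0,0,0,0,0,0 for degrees 0…10.
Multiplying by (1 + 2x)^4 gives running coefficients 1,9,33,65,80,72,48,16,0,0,0 for degrees 0…10.
Finally multiplying by (1 + x + x^2), the product of all factors after the first has coefficients 1,10,43,107,178,217,200,136,64,16,0 for degrees 0…10.
[x^10] = 1·0 + 3·136 + 3·178 + 1·10 = 952.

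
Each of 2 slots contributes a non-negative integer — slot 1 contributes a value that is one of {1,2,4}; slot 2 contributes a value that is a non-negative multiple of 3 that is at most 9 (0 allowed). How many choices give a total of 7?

2

The generating function for the choices is (t + t² + t⁴)·(1 + t³ + t⁶ + t⁹); the count is [t⁷].
(t + t² + t⁴) has coefficients 0,1,1,0,1 for degrees 0…4.
(1 + t³ + t⁶ + t⁹) has coefficients 1,0,0,1,0,0,1,0 for degrees 0…7.
[t⁷] = 1·1 + 1·0 + 1·1 = 2.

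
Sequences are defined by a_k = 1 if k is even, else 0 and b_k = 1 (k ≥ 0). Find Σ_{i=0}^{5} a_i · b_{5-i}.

The convolution is the t^5 coefficient of A(t)B(t).
Σ = 1·1 + 0·1 + 1·1 + 0·1 + 1·1 + 0·1 = 3.

3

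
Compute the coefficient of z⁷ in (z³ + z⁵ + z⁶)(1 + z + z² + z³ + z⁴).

(z³ + z⁵ + z⁶) has coefficients 0,0,0,1,0,1,1 for degrees 0…6.
(1 + z + z² + z³ + z⁴) has coefficients 1,1,1,1,1,0,0,0 for degrees 0…7.
[z⁷] = 1·1 + 1·1 + 1·1 = 3.

3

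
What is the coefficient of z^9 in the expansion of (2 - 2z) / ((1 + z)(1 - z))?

The denominator gives the recurrence a_n = a_(n−2) for n ≥ 3; the numerator fixes a_0 = 2, a_1 = -2, a_2 = 2.
Iterating: 2, -2, 2, -2, 2, -2, 2, -2, 2, -2, so a_9 = -2.

-2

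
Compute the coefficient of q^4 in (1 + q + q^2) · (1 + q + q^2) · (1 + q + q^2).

(1 + q + q^2) has coefficients 1,1,1 for degrees 0…2.
(1 + q + q^2) has coefficients 1,1,1,0,0 for degrees 0…4.
Finally multiplying by (1 + q + q^2), the product of all factors after the first has coefficients 1,2,3,2,1 for degrees 0…4.
[q^4] = 1·1 + 1·2 + 1·3 = 6.

6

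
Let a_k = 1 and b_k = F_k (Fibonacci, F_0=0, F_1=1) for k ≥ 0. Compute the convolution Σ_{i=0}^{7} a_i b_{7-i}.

Write out a_i and b_{7-i} for i = 0,…,7 and sum the products.
Σ = 1·13 + 1·8 + 1·5 + 1·3 + 1·2 + 1·1 + 1·1 + 1·0 = 33.

33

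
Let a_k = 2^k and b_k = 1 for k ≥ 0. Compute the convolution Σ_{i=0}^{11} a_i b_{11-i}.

4095

The convolution is the t^11 coefficient of A(t)B(t).
Σ = 1·1 + 2·1 + 4·1 + 8·1 + 16·1 + 32·1 + 64·1 + 128·1 + 256·1 + 512·1 + 1024·1 + 2048·1 = 4095.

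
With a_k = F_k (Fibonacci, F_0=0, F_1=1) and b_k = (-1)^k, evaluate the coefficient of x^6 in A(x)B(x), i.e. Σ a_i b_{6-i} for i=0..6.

4

The convolution is the t^6 coefficient of A(t)B(t).
Σ = 0·1 + 1·(-1) + 1·1 + 2·(-1) + 3·1 + 5·(-1) + 8·1 = 4.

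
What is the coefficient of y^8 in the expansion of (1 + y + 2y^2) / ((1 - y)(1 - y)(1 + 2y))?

125

The denominator gives the recurrence a_n = 3a_(n−2) − 2a_(n−3) for n ≥ 3; the numerator fixes a_0 = 1, a_1 = 1, a_2 = 5.
Iterating: 1, 1, 5, 1, 13, -7, 37, -47, 125, so a_8 = 125.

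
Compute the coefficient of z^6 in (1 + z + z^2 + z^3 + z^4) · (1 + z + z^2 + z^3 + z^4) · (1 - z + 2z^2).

9

(1 + z + z^2 + z^3 + z^4) has coefficients 1,1,1,1,1 for degrees 0…4.
(1 + z + z^2 + z^3 + z^4) has coefficients 1,1,1,1,1,0,0 for degrees 0…6.
Finally multiplying by (1 - z + 2z^2), the product of all factors after the first has coefficients 1,0,2,2,2,1,2 for degrees 0…6.
[z^6] = 1·2 + 1·1 + 1·2 + 1·2 + 1·2 = 9.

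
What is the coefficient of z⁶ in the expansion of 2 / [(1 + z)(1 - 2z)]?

86

Partial fractions give a closed form: a_n = (2/3)·(-1)^n + (4/3)·2^n.
At n = 6: a_6 = 86.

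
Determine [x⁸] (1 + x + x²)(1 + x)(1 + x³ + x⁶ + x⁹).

(1 + x + x²) has coefficients 1,1,1 for degrees 0…2.
(1 + x) has coefficients 1,1,0,0,0,0,0,0,0 for degrees 0…8.
Finally multiplying by (1 + x³ + x⁶ + x⁹), the product of all factors after the first has coefficients 1,1,0,1,1,0,1,1,0 for degrees 0…8.
[x⁸] = 1·0 + 1·1 + 1·1 = 2.

2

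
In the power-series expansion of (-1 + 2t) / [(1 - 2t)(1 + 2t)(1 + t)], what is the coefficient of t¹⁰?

-2047

Partial fractions give a closed form: a_n = (-2)·(-2)^n + (1)·(-1)^n.
At n = 10: a_10 = -2047.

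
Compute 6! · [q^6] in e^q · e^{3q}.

4096

The EGF product rule gives c_6 = Σ_{k_1+k_2=6} C(6; k_1,k_2) · ∏ g_i(k_i), where e^q gives (1)^k; e^{3q} gives (3)^k.
g_1(k) for k = 0…6: 1, 1, 1, 1, 1, 1, 1.
g_2(k) for k = 0…6: 1, 3, 9, 27, 81, 243, 729.
c_6 = Σ_k C(6,k)·g_1(k)·g_2(6−k) = 1·1·729 + 6·1·243 + 15·1·81 + 20·1·27 + 15·1·9 + 6·1·3 + 1·1·1 = 729 + 1458 + 1215 + 540 + 135 + 18 + 1 = 4096.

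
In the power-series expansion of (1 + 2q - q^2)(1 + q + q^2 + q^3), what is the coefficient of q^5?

-1

(1 + 2q - q^2) has coefficients 1,2,-1 for degrees 0…2.
(1 + q + q^2 + q^3) has coefficients 1,1,1,1,0,0 for degrees 0…5.
[q^5] = 1·0 + 2·0 − 1·1 = -1.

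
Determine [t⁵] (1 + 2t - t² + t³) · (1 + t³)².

(1 + 2t - t² + t³) has coefficients 1,2,-1,1 for degrees 0…3.
(1 + t³)² has coefficients 1,0,0,2,0,0 for degrees 0…5.
[t⁵] = 1·0 + 2·0 − 1·2 + 1·0 = -2.

-2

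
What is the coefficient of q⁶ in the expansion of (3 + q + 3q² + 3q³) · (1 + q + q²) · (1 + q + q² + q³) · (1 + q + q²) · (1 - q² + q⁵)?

(3 + q + 3q² + 3q³) has coefficients 3,1,3,3 for degrees 0…3.
(1 + q + q²) has coefficients 1,1,1,0,0,0,0 for degrees 0…6.
Multiplying by (1 + q + q² + q³) gives running coefficients 1,2,3,3,2,1,0 for degrees 0…6.
Multiplying by (1 + q + q²) gives running coefficients 1,3,6,8,8,6,3 for degrees 0…6.
Finally multiplying by (1 - q² + q⁵), the product of all factors after the first has coefficients 1,3,5,5,2,-1,-2 for degrees 0…6.
[q⁶] = 3·(-2) + 1·(-1) + 3·2 + 3·5 = 14.

14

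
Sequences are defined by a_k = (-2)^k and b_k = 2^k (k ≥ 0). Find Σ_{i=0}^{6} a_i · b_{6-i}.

64

Write out a_i and b_{6-i} for i = 0,…,6 and sum the products.
Σ = 1·64 − 2·32 + 4·16 − 8·8 + 16·4 − 32·2 + 64·1 = 64.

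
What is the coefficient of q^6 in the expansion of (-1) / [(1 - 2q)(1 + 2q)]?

The denominator gives the recurrence a_n = 4a_(n−2) for n ≥ 3; the numerator fixes a_0 = -1, a_1 = 0, a_2 = -4.
Iterating: -1, 0, -4, 0, -16, 0, -64, so a_6 = -64.

-64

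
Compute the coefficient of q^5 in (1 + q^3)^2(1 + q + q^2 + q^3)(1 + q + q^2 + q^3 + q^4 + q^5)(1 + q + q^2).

(1 + q^3)^2 has coefficients 1,0,0,2,0,0 for degrees 0…5.
(1 + q + q^2 + q^3) has coefficients 1,1,1,1,0,0 for degrees 0…5.
Multiplying by (1 + q + q^2 + q^3 + q^4 + q^5) gives running coefficients 1,2,3,4,4,4 for degrees 0…5.
Finally multiplying by (1 + q + q^2), the product of all factors after the first has coefficients 1,3,6,9,11,12 for degrees 0…5.
[q^5] = 1·12 + 2·6 = 24.

24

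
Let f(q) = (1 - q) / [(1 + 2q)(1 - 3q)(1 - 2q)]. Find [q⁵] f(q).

266

The denominator gives the recurrence a_n = 3a_(n−1) + 4a_(n−2) − 12a_(n−3) for n ≥ 3; the numerator fixes a_0 = 1, a_1 = 2, a_2 = 10.
Iterating: 1, 2, 10, 26, 94, 266, so a_5 = 266.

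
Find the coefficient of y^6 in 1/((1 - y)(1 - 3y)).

1093

Partial fractions give a closed form: a_n = (-1/2)·1^n + (3/2)·3^n.
At n = 6: a_6 = 1093.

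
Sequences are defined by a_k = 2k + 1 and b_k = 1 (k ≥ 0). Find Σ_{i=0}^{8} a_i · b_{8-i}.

81

This is [x^8] in the product of the two ordinary generating functions.
Σ = 1·1 + 3·1 + 5·1 + 7·1 + 9·1 + 11·1 + 13·1 + 15·1 + 17·1 = 81.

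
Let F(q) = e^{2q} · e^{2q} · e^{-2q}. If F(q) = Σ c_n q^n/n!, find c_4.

16

The EGF product rule gives c_4 = Σ_{k_1+k_2+k_3=4} C(4; k_1,k_2,k_3) · ∏ g_i(k_i), where e^{2q} gives (2)^k; e^{2q} gives (2)^k; e^{-2q} gives (-2)^k.
g_1(k) for k = 0…4: 1, 2, 4, 8, 16.
g_2(k) for k = 0…4: 1, 2, 4, 8, 16.
g_3(k) for k = 0…4: 1, -2, 4, -8, 16.
First combine the last two factors: h(k) = Σ_j C(k,j)·g_2(j)·g_3(k−j) for k = 0…4: 1, 0, 0, 0, 0.
c_4 = Σ_k C(4,k)·g_1(k)·h(4−k) = 1·16·1 = 16.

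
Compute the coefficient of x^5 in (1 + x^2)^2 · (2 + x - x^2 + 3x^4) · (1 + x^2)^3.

10

(1 + x^2)^2 has coefficients 1,0,2,0,1 for degrees 0…4.
(2 + x - x^2 + 3x^4) has coefficients 2,1,-1,0,3,0 for degrees 0…5.
Finally multiplying by (1 + x^2)^3, the product of all factors after the first has coefficients 2,1,5,3,6,3 for degrees 0…5.
[x^5] = 1·3 + 2·3 + 1·1 = 10.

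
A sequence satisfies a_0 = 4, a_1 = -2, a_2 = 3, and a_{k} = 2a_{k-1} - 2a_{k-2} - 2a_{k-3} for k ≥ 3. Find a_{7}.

-32

The ordinary generating function has denominator 1 - 2q + 2q^2 + 2q^3.
Iterating the recurrence: a_0,…,a_{7} = 4, -2, 3, 2, 2, -6, -20, -32.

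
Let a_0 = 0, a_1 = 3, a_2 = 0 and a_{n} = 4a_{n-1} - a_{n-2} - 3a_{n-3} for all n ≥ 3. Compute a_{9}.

-12450

The ordinary generating function has denominator 1 - 4y + y^2 + 3y^3.
Iterating the recurrence: a_0,…,a_{9} = 0, 3, 0, -3, -21, -81, -294, -1032, -3591, -12450.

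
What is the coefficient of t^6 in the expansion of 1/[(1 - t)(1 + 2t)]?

43

The denominator gives the recurrence a_n = −a_(n−1) + 2a_(n−2) for n ≥ 2; the numerator fixes a_0 = 1, a_1 = -1.
Iterating: 1, -1, 3, -5, 11, -21, 43, so a_6 = 43.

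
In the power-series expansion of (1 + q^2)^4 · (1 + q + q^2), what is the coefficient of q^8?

(1 + q^2)^4 has coefficients 1,0,4,0,6,0,4,0,1 for degrees 0…8.
(1 + q + q^2) has coefficients 1,1,1,0,0,0,0,0,0 for degrees 0…8.
[q^8] = 1·0 + 4·0 + 6·0 + 4·1 + 1·1 = 5.

5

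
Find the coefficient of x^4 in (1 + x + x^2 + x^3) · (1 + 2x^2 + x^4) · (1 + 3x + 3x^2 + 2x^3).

(1 + x + x^2 + x^3) has coefficients 1,1,1,1 for degrees 0…3.
(1 + 2x^2 + x^4) has coefficients 1,0,2,0,1 for degrees 0…4.
Finally multiplying by (1 + 3x + 3x^2 + 2x^3), the product of all factors after the first has coefficients 1,3,5,8,7 for degrees 0…4.
[x^4] = 1·7 + 1·8 + 1·5 + 1·3 = 23.

23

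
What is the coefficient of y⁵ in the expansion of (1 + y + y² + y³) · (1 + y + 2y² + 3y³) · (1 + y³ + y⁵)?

10

(1 + y + y² + y³) has coefficients 1,1,1,1 for degrees 0…3.
(1 + y + 2y² + 3y³) has coefficients 1,1,2,3,0,0 for degrees 0…5.
Finally multiplying by (1 + y³ + y⁵), the product of all factors after the first has coefficients 1,1,2,4,1,3 for degrees 0…5.
[y⁵] = 1·3 + 1·1 + 1·4 + 1·2 = 10.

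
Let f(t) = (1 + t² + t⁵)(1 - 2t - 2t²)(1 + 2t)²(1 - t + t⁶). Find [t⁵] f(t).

-1

(1 + t² + t⁵) has coefficients 1,0,1,0,0,1 for degrees 0…5.
(1 - 2t - 2t²) has coefficients 1,-2,-2,0,0,0 for degrees 0…5.
Multiplying by (1 + 2t)² gives running coefficients 1,2,-6,-16,-8,0 for degrees 0…5.
Finally multiplying by (1 - t + t⁶), the product of all factors after the first has coefficients 1,1,-8,-10,8,8 for degrees 0…5.
[t⁵] = 1·8 + 1·(-10) + 1·1 = -1.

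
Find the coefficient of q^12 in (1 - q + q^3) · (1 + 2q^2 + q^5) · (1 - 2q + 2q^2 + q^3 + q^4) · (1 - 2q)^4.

49

(1 - q + q^3) has coefficients 1,-1,0,1 for degrees 0…3.
(1 + 2q^2 + q^5) has coefficients 1,0,2,0,0,1,0,0,0,0,0,0,0 for degrees 0…12.
Multiplying by (1 - 2q + 2q^2 + q^3 + q^4) gives running coefficients 1,-2,4,-3,5,3,0,2,1,1,0,0,0 for degrees 0…12.
Finally multiplying by (1 - 2q)^4, the product of all factors after the first has coefficients 1,-10,44,-115,205,-269,256,-134,-31,89,-48,24,-16 for degrees 0…12.
[q^12] = 1·(-16) − 1·24 + 1·89 = 49.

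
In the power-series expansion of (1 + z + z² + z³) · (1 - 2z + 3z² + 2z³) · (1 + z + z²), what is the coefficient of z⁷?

7

(1 + z + z² + z³) has coefficients 1,1,1,1 for degrees 0…3.
(1 - 2z + 3z² + 2z³) has coefficients 1,-2,3,2,0,0,0,0 for degrees 0…7.
Finally multiplying by (1 + z + z²), the product of all factors after the first has coefficients 1,-1,2,3,5,2,0,0 for degrees 0…7.
[z⁷] = 1·0 + 1·0 + 1·2 + 1·5 = 7.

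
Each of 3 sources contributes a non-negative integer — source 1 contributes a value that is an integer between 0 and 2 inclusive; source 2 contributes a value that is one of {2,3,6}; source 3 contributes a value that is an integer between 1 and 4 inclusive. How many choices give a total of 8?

5

The generating function for the choices is (1 + z + z²)·(z² + z³ + z⁶)·(z + z² + z³ + z⁴); the count is [z⁸].
(1 + z + z²) has coefficients 1,1,1 for degrees 0…2.
(z² + z³ + z⁶) has coefficients 0,0,1,1,0,0,1,0,0 for degrees 0…8.
Finally multiplying by (z + z² + z³ + z⁴), the product of all factors after the first has coefficients 0,0,0,1,2,2,2,2,1 for degrees 0…8.
[z⁸] = 1·1 + 1·2 + 1·2 = 5.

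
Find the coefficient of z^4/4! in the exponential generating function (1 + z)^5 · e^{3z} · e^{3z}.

The EGF product rule gives c_4 = Σ_{k_1+k_2+k_3=4} C(4; k_1,k_2,k_3) · ∏ g_i(k_i), where (1+z)^5 gives the falling factorial (5)_k; e^{3z} gives (3)^k; e^{3z} gives (3)^k.
g_1(k) for k = 0…4: 1, 5, 20, 60, 120.
g_2(k) for k = 0…4: 1, 3, 9, 27, 81.
g_3(k) for k = 0…4: 1, 3, 9, 27, 81.
First combine the last two factors: h(k) = Σ_j C(k,j)·g_2(j)·g_3(k−j) for k = 0…4: 1, 6, 36, 216, 1296.
c_4 = Σ_k C(4,k)·g_1(k)·h(4−k) = 1·1·1296 + 4·5·216 + 6·20·36 + 4·60·6 + 1·120·1 = 1296 + 4320 + 4320 + 1440 + 120 = 11496.

11496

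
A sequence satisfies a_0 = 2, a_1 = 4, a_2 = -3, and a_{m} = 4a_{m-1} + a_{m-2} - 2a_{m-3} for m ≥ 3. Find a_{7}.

-4136

The ordinary generating function has denominator 1 - 4y - y^2 + 2y^3.
Iterating the recurrence: a_0,…,a_{7} = 2, 4, -3, -12, -59, -242, -1003, -4136.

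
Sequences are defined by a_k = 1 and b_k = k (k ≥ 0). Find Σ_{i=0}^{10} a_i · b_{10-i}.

55

The convolution is the x^10 coefficient of A(x)B(x).
Σ = 1·10 + 1·9 + 1·8 + 1·7 + 1·6 + 1·5 + 1·4 + 1·3 + 1·2 + 1·1 + 1·0 = 55.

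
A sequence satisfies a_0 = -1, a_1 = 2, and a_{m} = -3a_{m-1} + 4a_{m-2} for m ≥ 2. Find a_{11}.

The ordinary generating function has denominator 1 + 3x - 4x^2.
Iterating the recurrence: a_0,…,a_{11} = -1, 2, -10, 38, -154, 614, -2458, 9830, -39322, 157286, -629146, 2516582.

2516582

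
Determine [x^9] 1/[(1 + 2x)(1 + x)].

-1023

Partial fractions give a closed form: a_n = (2)·(-2)^n + (-1)·(-1)^n.
At n = 9: a_9 = -1023.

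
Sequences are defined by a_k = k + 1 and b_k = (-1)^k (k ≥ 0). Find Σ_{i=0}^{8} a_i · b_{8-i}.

5

The convolution is the x^8 coefficient of A(x)B(x).
Σ = 1·1 + 2·(-1) + 3·1 + 4·(-1) + 5·1 + 6·(-1) + 7·1 + 8·(-1) + 9·1 = 5.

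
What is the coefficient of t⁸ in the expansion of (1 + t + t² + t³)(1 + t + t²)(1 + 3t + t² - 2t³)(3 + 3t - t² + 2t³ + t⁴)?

4

(1 + t + t² + t³) has coefficients 1,1,1,1 for degrees 0…3.
(1 + t + t²) has coefficients 1,1,1,0,0,0,0,0,0 for degrees 0…8.
Multiplying by (1 + 3t + t² - 2t³) gives running coefficients 1,4,5,2,-1,-2,0,0,0 for degrees 0…8.
Finally multiplying by (3 + 3t - t² + 2t³ + t⁴), the product of all factors after the first has coefficients 3,15,26,19,7,3,4,2,-5 for degrees 0…8.
[t⁸] = 1·(-5) + 1·2 + 1·4 + 1·3 = 4.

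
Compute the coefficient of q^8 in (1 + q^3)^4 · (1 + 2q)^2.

24

(1 + q^3)^4 has coefficients 1,0,0,4,0,0,6,0,0 for degrees 0…8.
(1 + 2q)^2 has coefficients 1,4,4,0,0,0,0,0,0 for degrees 0…8.
[q^8] = 1·0 + 4·0 + 6·4 = 24.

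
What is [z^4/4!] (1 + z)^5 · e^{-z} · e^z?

The EGF product rule gives c_4 = Σ_{k_1+k_2+k_3=4} C(4; k_1,k_2,k_3) · ∏ g_i(k_i), where (1+z)^5 gives the falling factorial (5)_k; e^{-z} gives (-1)^k; e^z gives (1)^k.
g_1(k) for k = 0…4: 1, 5, 20, 60, 120.
g_2(k) for k = 0…4: 1, -1, 1, -1, 1.
g_3(k) for k = 0…4: 1, 1, 1, 1, 1.
First combine the last two factors: h(k) = Σ_j C(k,j)·g_2(j)·g_3(k−j) for k = 0…4: 1, 0, 0, 0, 0.
c_4 = Σ_k C(4,k)·g_1(k)·h(4−k) = 1·120·1 = 120.

120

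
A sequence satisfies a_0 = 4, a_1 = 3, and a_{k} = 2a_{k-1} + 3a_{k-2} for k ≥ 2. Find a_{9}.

34443

The ordinary generating function has denominator 1 - 2t - 3t^2.
Iterating the recurrence: a_0,…,a_{9} = 4, 3, 18, 45, 144, 423, 1278, 3825, 11484, 34443.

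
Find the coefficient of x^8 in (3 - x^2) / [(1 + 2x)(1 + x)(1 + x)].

The denominator gives the recurrence a_n = −4a_(n−1) − 5a_(n−2) − 2a_(n−3) for n ≥ 3; the numerator fixes a_0 = 3, a_1 = -12, a_2 = 32.
Iterating: 3, -12, 32, -74, 160, -334, 684, -1386, 2792, so a_8 = 2792.

2792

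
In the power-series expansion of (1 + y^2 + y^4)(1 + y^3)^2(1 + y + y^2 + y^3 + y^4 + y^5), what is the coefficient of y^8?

(1 + y^2 + y^4) has coefficients 1,0,1,0,1 for degrees 0…4.
(1 + y^3)^2 has coefficients 1,0,0,2,0,0,1,0,0 for degrees 0…8.
Finally multiplying by (1 + y + y^2 + y^3 + y^4 + y^5), the product of all factors after the first has coefficients 1,1,1,3,3,3,3,3,3 for degrees 0…8.
[y^8] = 1·3 + 1·3 + 1·3 = 9.

9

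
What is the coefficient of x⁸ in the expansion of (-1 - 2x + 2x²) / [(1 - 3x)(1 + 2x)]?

-5635

The denominator gives the recurrence a_n = a_(n−1) + 6a_(n−2) for n ≥ 3; the numerator fixes a_0 = -1, a_1 = -3, a_2 = -7.
Iterating: -1, -3, -7, -25, -67, -217, -619, -1921, -5635, so a_8 = -5635.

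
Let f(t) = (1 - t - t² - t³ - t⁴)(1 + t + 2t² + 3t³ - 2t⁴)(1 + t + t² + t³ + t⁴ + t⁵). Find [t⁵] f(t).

-13

(1 - t - t² - t³ - t⁴) has coefficients 1,-1,-1,-1,-1 for degrees 0…4.
(1 + t + 2t² + 3t³ - 2t⁴) has coefficients 1,1,2,3,-2,0 for degrees 0…5.
Finally multiplying by (1 + t + t² + t³ + t⁴ + t⁵), the product of all factors after the first has coefficients 1,2,4,7,5,5 for degrees 0…5.
[t⁵] = 1·5 − 1·5 − 1·7 − 1·4 − 1·2 = -13.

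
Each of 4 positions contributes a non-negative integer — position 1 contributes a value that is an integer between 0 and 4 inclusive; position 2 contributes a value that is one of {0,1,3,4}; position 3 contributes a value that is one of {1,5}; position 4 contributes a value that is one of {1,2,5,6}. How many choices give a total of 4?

4

The generating function for the choices is (1 + t + t^2 + t^3 + t^4)·(1 + t + t^3 + t^4)·(t + t^5)·(t + t^2 + t^5 + t^6); the count is [t^4].
(1 + t + t^2 + t^3 + t^4) has coefficients 1,1,1,1,1 for degrees 0…4.
(1 + t + t^3 + t^4) has coefficients 1,1,0,1,1 for degrees 0…4.
Multiplying by (t + t^5) gives running coefficients 0,1,1,0,1 for degrees 0…4.
Finally multiplying by (t + t^2 + t^5 + t^6), the product of all factors after the first has coefficients 0,0,1,2,1 for degrees 0…4.
[t^4] = 1·1 + 1·2 + 1·1 + 1·0 + 1·0 = 4.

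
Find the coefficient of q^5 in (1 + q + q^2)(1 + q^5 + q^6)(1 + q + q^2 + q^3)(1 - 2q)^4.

(1 + q + q^2) has coefficients 1,1,1 for degrees 0…2.
(1 + q^5 + q^6) has coefficients 1,0,0,0,0,1 for degrees 0…5.
Multiplying by (1 + q + q^2 + q^3) gives running coefficients 1,1,1,1,0,1 for degrees 0…5.
Finally multiplying by (1 - 2q)^4, the product of all factors after the first has coefficients 1,-7,17,-15,0,9 for degrees 0…5.
[q^5] = 1·9 + 1·0 + 1·(-15) = -6.

-6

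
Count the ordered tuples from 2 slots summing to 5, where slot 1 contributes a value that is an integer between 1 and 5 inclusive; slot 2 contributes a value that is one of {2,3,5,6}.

2

The generating function for the choices is (x + x^2 + x^3 + x^4 + x^5)·(x^2 + x^3 + x^5 + x^6); the count is [x^5].
(x + x^2 + x^3 + x^4 + x^5) has coefficients 0,1,1,1,1,1 for degrees 0…5.
(x^2 + x^3 + x^5 + x^6) has coefficients 0,0,1,1,0,1 for degrees 0…5.
[x^5] = 1·0 + 1·1 + 1·1 + 1·0 + 1·0 = 2.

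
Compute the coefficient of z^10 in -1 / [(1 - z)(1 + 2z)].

Partial fractions give a closed form: a_n = (-1/3)·1^n + (-2/3)·(-2)^n.
At n = 10: a_10 = -683.

-683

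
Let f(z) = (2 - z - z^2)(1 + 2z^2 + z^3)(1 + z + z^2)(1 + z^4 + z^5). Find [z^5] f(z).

-1

(2 - z - z^2) has coefficients 2,-1,-1 for degrees 0…2.
(1 + 2z^2 + z^3) has coefficients 1,0,2,1,0,0 for degrees 0…5.
Multiplying by (1 + z + z^2) gives running coefficients 1,1,3,3,3,1 for degrees 0…5.
Finally multiplying by (1 + z^4 + z^5), the product of all factors after the first has coefficients 1,1,3,3,4,3 for degrees 0…5.
[z^5] = 2·3 − 1·4 − 1·3 = -1.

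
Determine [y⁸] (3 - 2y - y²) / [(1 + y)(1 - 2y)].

The denominator gives the recurrence a_n = a_(n−1) + 2a_(n−2) for n ≥ 3; the numerator fixes a_0 = 3, a_1 = 1, a_2 = 6.
Iterating: 3, 1, 6, 8, 20, 36, 76, 148, 300, so a_8 = 300.

300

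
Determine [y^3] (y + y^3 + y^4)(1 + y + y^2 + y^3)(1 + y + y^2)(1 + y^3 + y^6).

4

(y + y^3 + y^4) has coefficients 0,1,0,1 for degrees 0…3.
(1 + y + y^2 + y^3) has coefficients 1,1,1,1 for degrees 0…3.
Multiplying by (1 + y + y^2) gives running coefficients 1,2,3,3 for degrees 0…3.
Finally multiplying by (1 + y^3 + y^6), the product of all factors after the first has coefficients 1,2,3,4 for degrees 0…3.
[y^3] = 1·3 + 1·1 = 4.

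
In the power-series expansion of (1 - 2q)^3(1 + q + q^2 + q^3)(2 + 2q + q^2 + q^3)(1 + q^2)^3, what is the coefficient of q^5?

10

(1 - 2q)^3 has coefficients 1,-6,12,-8 for degrees 0…3.
(1 + q + q^2 + q^3) has coefficients 1,1,1,1,0,0 for degrees 0…5.
Multiplying by (2 + 2q + q^2 + q^3) gives running coefficients 2,4,5,6,4,2 for degrees 0…5.
Finally multiplying by (1 + q^2)^3, the product of all factors after the first has coefficients 2,4,11,18,25,32 for degrees 0…5.
[q^5] = 1·32 − 6·25 + 12·18 − 8·11 = 10.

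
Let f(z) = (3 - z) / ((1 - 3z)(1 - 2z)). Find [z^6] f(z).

The denominator gives the recurrence a_n = 5a_(n−1) − 6a_(n−2) for n ≥ 3; the numerator fixes a_0 = 3, a_1 = 14, a_2 = 52.
Iterating: 3, 14, 52, 176, 568, 1784, 5512, so a_6 = 5512.

5512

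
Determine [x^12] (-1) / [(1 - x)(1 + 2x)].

-2731

Partial fractions give a closed form: a_n = (-1/3)·1^n + (-2/3)·(-2)^n.
At n = 12: a_12 = -2731.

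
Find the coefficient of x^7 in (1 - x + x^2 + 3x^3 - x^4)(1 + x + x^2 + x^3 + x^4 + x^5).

(1 - x + x^2 + 3x^3 - x^4) has coefficients 1,-1,1,3,-1 for degrees 0…4.
(1 + x + x^2 + x^3 + x^4 + x^5) has coefficients 1,1,1,1,1,1,0,0 for degrees 0…7.
[x^7] = 1·0 − 1·0 + 1·1 + 3·1 − 1·1 = 3.

3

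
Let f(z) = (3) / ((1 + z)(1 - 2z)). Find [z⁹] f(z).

1023

Partial fractions give a closed form: a_n = (1)·(-1)^n + (2)·2^n.
At n = 9: a_9 = 1023.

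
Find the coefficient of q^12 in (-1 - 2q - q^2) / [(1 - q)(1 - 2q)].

-18428

The denominator gives the recurrence a_n = 3a_(n−1) − 2a_(n−2) for n ≥ 3; the numerator fixes a_0 = -1, a_1 = -5, a_2 = -14.
Iterating: -1, -5, -14, -32, -68, -140, -284, -572, -1148, -2300, -4604, -9212, -18428, so a_12 = -18428.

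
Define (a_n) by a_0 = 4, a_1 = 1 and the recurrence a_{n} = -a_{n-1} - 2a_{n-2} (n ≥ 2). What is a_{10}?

147

The ordinary generating function has denominator 1 + y + 2y^2.
Iterating the recurrence: a_0,…,a_{10} = 4, 1, -9, 7, 11, -25, 3, 47, -53, -41, 147.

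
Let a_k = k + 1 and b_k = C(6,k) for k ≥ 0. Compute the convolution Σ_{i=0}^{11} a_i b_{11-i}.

576

Write out a_i and b_{11-i} for i = 0,…,11 and sum the products.
Σ = 1·0 + 2·0 + 3·0 + 4·0 + 5·0 + 6·1 + 7·6 + 8·15 + 9·20 + 10·15 + 11·6 + 12·1 = 576.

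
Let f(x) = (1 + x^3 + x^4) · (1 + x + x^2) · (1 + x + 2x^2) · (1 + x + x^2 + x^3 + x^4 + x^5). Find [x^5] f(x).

(1 + x^3 + x^4) has coefficients 1,0,0,1,1 for degrees 0…4.
(1 + x + x^2) has coefficients 1,1,1,0,0,0 for degrees 0…5.
Multiplying by (1 + x + 2x^2) gives running coefficients 1,2,4,3,2,0 for degrees 0…5.
Finally multiplying by (1 + x + x^2 + x^3 + x^4 + x^5), the product of all factors after the first has coefficients 1,3,7,10,12,12 for degrees 0…5.
[x^5] = 1·12 + 1·7 + 1·3 = 22.

22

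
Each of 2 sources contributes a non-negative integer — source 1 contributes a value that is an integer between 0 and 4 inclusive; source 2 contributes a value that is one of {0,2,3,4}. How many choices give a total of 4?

4

The generating function for the choices is (1 + t + t^2 + t^3 + t^4)·(1 + t^2 + t^3 + t^4); the count is [t^4].
(1 + t + t^2 + t^3 + t^4) has coefficients 1,1,1,1,1 for degrees 0…4.
(1 + t^2 + t^3 + t^4) has coefficients 1,0,1,1,1 for degrees 0…4.
[t^4] = 1·1 + 1·1 + 1·1 + 1·0 + 1·1 = 4.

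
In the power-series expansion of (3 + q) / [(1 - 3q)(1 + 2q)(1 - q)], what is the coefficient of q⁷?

6475

Partial fractions give a closed form: a_n = (3)·3^n + (2/3)·(-2)^n + (-2/3)·1^n.
At n = 7: a_7 = 6475.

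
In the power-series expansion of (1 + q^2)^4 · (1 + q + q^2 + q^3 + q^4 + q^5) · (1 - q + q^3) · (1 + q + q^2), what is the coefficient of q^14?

(1 + q^2)^4 has coefficients 1,0,4,0,6,0,4,0,1 for degrees 0…8.
(1 + q + q^2 + q^3 + q^4 + q^5) has coefficients 1,1,1,1,1,1,0,0,0,0,0,0,0,0,0 for degrees 0…14.
Multiplying by (1 - q + q^3) gives running coefficients 1,0,0,1,1,1,0,1,1,0,0,0,0,0,0 for degrees 0…14.
Finally multiplying by (1 + q + q^2), the product of all factors after the first has coefficients 1,1,1,1,2,3,2,2,2,2,1,0,0,0,0 for degrees 0…14.
[q^14] = 1·0 + 4·0 + 6·1 + 4·2 + 1·2 = 16.

16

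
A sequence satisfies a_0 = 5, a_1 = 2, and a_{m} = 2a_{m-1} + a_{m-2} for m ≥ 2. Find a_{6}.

The ordinary generating function has denominator 1 - 2q - q^2.
Iterating the recurrence: a_0,…,a_{6} = 5, 2, 9, 20, 49, 118, 285.

285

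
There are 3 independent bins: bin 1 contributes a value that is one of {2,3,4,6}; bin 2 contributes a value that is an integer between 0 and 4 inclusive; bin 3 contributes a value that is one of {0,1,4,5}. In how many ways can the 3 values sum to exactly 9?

9

The generating function for the choices is (x^2 + x^3 + x^4 + x^6)·(1 + x + x^2 + x^3 + x^4)·(1 + x + x^4 + x^5); the count is [x^9].
(x^2 + x^3 + x^4 + x^6) has coefficients 0,0,1,1,1,0,1 for degrees 0…6.
(1 + x + x^2 + x^3 + x^4) has coefficients 1,1,1,1,1,0,0,0,0,0 for degrees 0…9.
Finally multiplying by (1 + x + x^4 + x^5), the product of all factors after the first has coefficients 1,2,2,2,3,3,2,2,2,1 for degrees 0…9.
[x^9] = 1·2 + 1·2 + 1·3 + 1·2 = 9.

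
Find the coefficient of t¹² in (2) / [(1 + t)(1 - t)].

2

The denominator gives the recurrence a_n = a_(n−2) for n ≥ 2; the numerator fixes a_0 = 2, a_1 = 0.
Iterating: 2, 0, 2, 0, 2, 0, 2, 0, 2, 0, 2, 0, 2, so a_12 = 2.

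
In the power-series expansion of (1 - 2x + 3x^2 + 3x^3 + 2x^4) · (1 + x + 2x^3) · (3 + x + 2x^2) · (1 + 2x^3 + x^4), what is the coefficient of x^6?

78

(1 - 2x + 3x^2 + 3x^3 + 2x^4) has coefficients 1,-2,3,3,2 for degrees 0…4.
(1 + x + 2x^3) has coefficients 1,1,0,2,0,0,0 for degrees 0…6.
Multiplying by (3 + x + 2x^2) gives running coefficients 3,4,3,8,2,4,0 for degrees 0…6.
Finally multiplying by (1 + 2x^3 + x^4), the product of all factors after the first has coefficients 3,4,3,14,13,14,19 for degrees 0…6.
[x^6] = 1·19 − 2·14 + 3·13 + 3·14 + 2·3 = 78.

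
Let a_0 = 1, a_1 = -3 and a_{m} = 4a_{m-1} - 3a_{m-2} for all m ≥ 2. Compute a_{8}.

The ordinary generating function has denominator 1 - 4z + 3z^2.
Iterating the recurrence: a_0,…,a_{8} = 1, -3, -15, -51, -159, -483, -1455, -4371, -13119.

-13119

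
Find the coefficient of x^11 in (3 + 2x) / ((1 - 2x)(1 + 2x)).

The denominator gives the recurrence a_n = 4a_(n−2) for n ≥ 3; the numerator fixes a_0 = 3, a_1 = 2, a_2 = 12.
Iterating: 3, 2, 12, 8, 48, 32, 192, 128, 768, 512, 3072, 2048, so a_11 = 2048.

2048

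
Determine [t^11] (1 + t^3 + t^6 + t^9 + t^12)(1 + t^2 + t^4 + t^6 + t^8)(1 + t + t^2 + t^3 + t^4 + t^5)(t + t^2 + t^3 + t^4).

33

(1 + t^3 + t^6 + t^9 + t^12) has coefficients 1,0,0,1,0,0,1,0,0,1,0,0 for degrees 0…11.
(1 + t^2 + t^4 + t^6 + t^8) has coefficients 1,0,1,0,1,0,1,0,1,0,0,0 for degrees 0…11.
Multiplying by (1 + t + t^2 + t^3 + t^4 + t^5) gives running coefficients 1,1,2,2,3,3,3,3,3,3,2,2 for degrees 0…11.
Finally multiplying by (t + t^2 + t^3 + t^4), the product of all factors after the first has coefficients 0,1,2,4,6,8,10,11,12,12,12,11 for degrees 0…11.
[t^11] = 1·11 + 1·12 + 1·8 + 1·2 = 33.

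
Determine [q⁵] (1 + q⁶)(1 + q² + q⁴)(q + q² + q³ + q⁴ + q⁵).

3

(1 + q⁶) has coefficients 1,0,0,0,0,0 for degrees 0…5.
(1 + q² + q⁴) has coefficients 1,0,1,0,1,0 for degrees 0…5.
Finally multiplying by (q + q² + q³ + q⁴ + q⁵), the product of all factors after the first has coefficients 0,1,1,2,2,3 for degrees 0…5.
[q⁵] = 1·3 = 3.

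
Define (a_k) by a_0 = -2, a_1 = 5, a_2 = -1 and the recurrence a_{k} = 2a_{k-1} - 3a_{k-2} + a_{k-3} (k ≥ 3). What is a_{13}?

1411

The ordinary generating function has denominator 1 - 2q + 3q^2 - q^3.
Iterating the recurrence: a_0,…,a_{13} = -2, 5, -1, -19, -30, -4, 63, 108, 23, -215, -391, -114, 730, 1411.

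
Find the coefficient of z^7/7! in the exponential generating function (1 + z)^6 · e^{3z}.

The EGF product rule gives c_7 = Σ_{k_1+k_2=7} C(7; k_1,k_2) · ∏ g_i(k_i), where (1+z)^6 gives the falling factorial (6)_k; e^{3z} gives (3)^k.
g_1(k) for k = 0…7: 1, 6, 30, 120, 360, 720, 720, 0.
g_2(k) for k = 0…7: 1, 3, 9, 27, 81, 243, 729, 2187.
c_7 = Σ_k C(7,k)·g_1(k)·g_2(7−k) = 1·1·2187 + 7·6·729 + 21·30·243 + 35·120·81 + 35·360·27 + 21·720·9 + 7·720·3 = 2187 + 30618 + 153090 + 340200 + 340200 + 136080 + 15120 = 1017495.

1017495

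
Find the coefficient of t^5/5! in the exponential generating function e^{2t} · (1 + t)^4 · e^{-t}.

The EGF product rule gives c_5 = Σ_{k_1+k_2+k_3=5} C(5; k_1,k_2,k_3) · ∏ g_i(k_i), where e^{2t} gives (2)^k; (1+t)^4 gives the falling factorial (4)_k; e^{-t} gives (-1)^k.
g_1(k) for k = 0…5: 1, 2, 4, 8, 16, 32.
g_2(k) for k = 0…5: 1, 4, 12, 24, 24, 0.
g_3(k) for k = 0…5: 1, -1, 1, -1, 1, -1.
First combine the last two factors: h(k) = Σ_j C(k,j)·g_2(j)·g_3(k−j) for k = 0…5: 1, 3, 5, -1, -15, 19.
c_5 = Σ_k C(5,k)·g_1(k)·h(5−k) = 1·1·19 + 5·2·(-15) + 10·4·(-1) + 10·8·5 + 5·16·3 + 1·32·1 = 19 − 150 − 40 + 400 + 240 + 32 = 501.

501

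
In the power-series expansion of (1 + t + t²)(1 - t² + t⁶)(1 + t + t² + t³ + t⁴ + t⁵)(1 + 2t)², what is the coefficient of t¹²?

26

(1 + t + t²) has coefficients 1,1,1 for degrees 0…2.
(1 - t² + t⁶) has coefficients 1,0,-1,0,0,0,1,0,0,0,0,0,0 for degrees 0…12.
Multiplying by (1 + t + t² + t³ + t⁴ + t⁵) gives running coefficients 1,1,0,0,0,0,0,0,1,1,1,1,0 for degrees 0…12.
Finally multiplying by (1 + 2t)², the product of all factors after the first has coefficients 1,5,8,4,0,0,0,0,1,5,9,9,8 for degrees 0…12.
[t¹²] = 1·8 + 1·9 + 1·9 = 26.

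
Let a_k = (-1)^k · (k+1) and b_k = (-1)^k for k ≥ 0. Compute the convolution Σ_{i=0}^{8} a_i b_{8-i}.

45

The convolution is the x^8 coefficient of A(x)B(x).
Σ = 1·1 − 2·(-1) + 3·1 − 4·(-1) + 5·1 − 6·(-1) + 7·1 − 8·(-1) + 9·1 = 45.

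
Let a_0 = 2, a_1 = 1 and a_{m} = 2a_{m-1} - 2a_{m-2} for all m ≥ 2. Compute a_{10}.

-32

The ordinary generating function has denominator 1 - 2q + 2q^2.
Iterating the recurrence: a_0,…,a_{10} = 2, 1, -2, -6, -8, -4, 8, 24, 32, 16, -32.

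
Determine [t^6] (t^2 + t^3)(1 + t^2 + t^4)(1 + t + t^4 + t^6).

3

(t^2 + t^3) has coefficients 0,0,1,1 for degrees 0…3.
(1 + t^2 + t^4) has coefficients 1,0,1,0,1,0,0 for degrees 0…6.
Finally multiplying by (1 + t + t^4 + t^6), the product of all factors after the first has coefficients 1,1,1,1,2,1,2 for degrees 0…6.
[t^6] = 1·2 + 1·1 = 3.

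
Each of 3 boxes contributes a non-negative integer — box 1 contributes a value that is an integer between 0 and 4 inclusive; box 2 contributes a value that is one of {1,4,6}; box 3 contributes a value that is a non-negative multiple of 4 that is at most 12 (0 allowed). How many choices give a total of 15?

The generating function for the choices is (1 + x + x^2 + x^3 + x^4)·(x + x^4 + x^6)·(1 + x^4 + x^8 + x^12); the count is [x^15].
(1 + x + x^2 + x^3 + x^4) has coefficients 1,1,1,1,1 for degrees 0…4.
(x + x^4 + x^6) has coefficients 0,1,0,0,1,0,1,0,0,0,0,0,0,0,0,0 for degrees 0…15.
Finally multiplying by (1 + x^4 + x^8 + x^12), the product of all factors after the first has coefficients 0,1,0,0,1,1,1,0,1,1,1,0,1,1,1,0 for degrees 0…15.
[x^15] = 1·0 + 1·1 + 1·1 + 1·1 + 1·0 = 3.

3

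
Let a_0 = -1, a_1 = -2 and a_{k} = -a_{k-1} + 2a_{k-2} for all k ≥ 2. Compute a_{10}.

The ordinary generating function has denominator 1 + z - 2z^2.
Iterating the recurrence: a_0,…,a_{10} = -1, -2, 0, -4, 4, -12, 20, -44, 84, -172, 340.

340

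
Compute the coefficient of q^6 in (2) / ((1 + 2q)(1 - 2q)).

128

Partial fractions give a closed form: a_n = (1)·(-2)^n + (1)·2^n.
At n = 6: a_6 = 128.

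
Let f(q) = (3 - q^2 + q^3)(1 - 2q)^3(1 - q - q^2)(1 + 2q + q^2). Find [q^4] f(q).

(3 - q^2 + q^3) has coefficients 3,0,-1,1 for degrees 0…3.
(1 - 2q)^3 has coefficients 1,-6,12,-8,0 for degrees 0…4.
Multiplying by (1 - q - q^2) gives running coefficients 1,-7,17,-14,-4 for degrees 0…4.
Finally multiplying by (1 + 2q + q^2), the product of all factors after the first has coefficients 1,-5,4,13,-15 for degrees 0…4.
[q^4] = 3·(-15) − 1·4 + 1·(-5) = -54.

-54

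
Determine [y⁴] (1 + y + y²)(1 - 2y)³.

4

(1 + y + y²) has coefficients 1,1,1 for degrees 0…2.
(1 - 2y)³ has coefficients 1,-6,12,-8,0 for degrees 0…4.
[y⁴] = 1·0 + 1·(-8) + 1·12 = 4.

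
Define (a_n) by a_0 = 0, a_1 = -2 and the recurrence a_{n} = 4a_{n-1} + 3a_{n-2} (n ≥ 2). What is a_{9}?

The ordinary generating function has denominator 1 - 4y - 3y^2.
Iterating the recurrence: a_0,…,a_{9} = 0, -2, -8, -38, -176, -818, -3800, -17654, -82016, -381026.

-381026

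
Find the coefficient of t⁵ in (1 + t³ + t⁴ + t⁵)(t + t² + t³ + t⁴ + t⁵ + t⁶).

(1 + t³ + t⁴ + t⁵) has coefficients 1,0,0,1,1,1 for degrees 0…5.
(t + t² + t³ + t⁴ + t⁵ + t⁶) has coefficients 0,1,1,1,1,1 for degrees 0…5.
[t⁵] = 1·1 + 1·1 + 1·1 + 1·0 = 3.

3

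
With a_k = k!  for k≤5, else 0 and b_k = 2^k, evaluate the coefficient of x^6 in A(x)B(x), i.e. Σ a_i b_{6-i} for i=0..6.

This is [x^6] in the product of the two ordinary generating functions.
Σ = 1·64 + 1·32 + 2·16 + 6·8 + 24·4 + 120·2 + 0·1 = 512.

512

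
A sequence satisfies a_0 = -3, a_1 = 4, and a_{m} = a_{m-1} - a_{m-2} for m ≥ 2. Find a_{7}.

The ordinary generating function has denominator 1 - z + z^2.
Iterating the recurrence: a_0,…,a_{7} = -3, 4, 7, 3, -4, -7, -3, 4.

4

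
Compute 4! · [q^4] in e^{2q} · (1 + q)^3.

The EGF product rule gives c_4 = Σ_{k_1+k_2=4} C(4; k_1,k_2) · ∏ g_i(k_i), where e^{2q} gives (2)^k; (1+q)^3 gives the falling factorial (3)_k.
g_1(k) for k = 0…4: 1, 2, 4, 8, 16.
g_2(k) for k = 0…4: 1, 3, 6, 6, 0.
c_4 = Σ_k C(4,k)·g_1(k)·g_2(4−k) = 4·2·6 + 6·4·6 + 4·8·3 + 1·16·1 = 48 + 144 + 96 + 16 = 304.

304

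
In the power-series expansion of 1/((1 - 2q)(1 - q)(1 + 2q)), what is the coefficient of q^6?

Partial fractions give a closed form: a_n = (1)·2^n + (-1/3)·1^n + (1/3)·(-2)^n.
At n = 6: a_6 = 85.

85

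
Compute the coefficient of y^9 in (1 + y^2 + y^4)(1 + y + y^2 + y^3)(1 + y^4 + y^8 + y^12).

3

(1 + y^2 + y^4) has coefficients 1,0,1,0,1 for degrees 0…4.
(1 + y + y^2 + y^3) has coefficients 1,1,1,1,0,0,0,0,0,0 for degrees 0…9.
Finally multiplying by (1 + y^4 + y^8 + y^12), the product of all factors after the first has coefficients 1,1,1,1,1,1,1,1,1,1 for degrees 0…9.
[y^9] = 1·1 + 1·1 + 1·1 = 3.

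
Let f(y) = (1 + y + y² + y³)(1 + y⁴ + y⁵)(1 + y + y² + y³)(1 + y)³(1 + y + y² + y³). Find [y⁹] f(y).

185

(1 + y + y² + y³) has coefficients 1,1,1,1 for degrees 0…3.
(1 + y⁴ + y⁵) has coefficients 1,0,0,0,1,1,0,0,0,0 for degrees 0…9.
Multiplying by (1 + y + y² + y³) gives running coefficients 1,1,1,1,1,2,2,2,1,0 for degrees 0…9.
Multiplying by (1 + y)³ gives running coefficients 1,4,7,8,8,9,12,15,15,11 for degrees 0…9.
Finally multiplying by (1 + y + y² + y³), the product of all factors after the first has coefficients 1,5,12,20,27,32,37,44,51,53 for degrees 0…9.
[y⁹] = 1·53 + 1·51 + 1·44 + 1·37 = 185.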